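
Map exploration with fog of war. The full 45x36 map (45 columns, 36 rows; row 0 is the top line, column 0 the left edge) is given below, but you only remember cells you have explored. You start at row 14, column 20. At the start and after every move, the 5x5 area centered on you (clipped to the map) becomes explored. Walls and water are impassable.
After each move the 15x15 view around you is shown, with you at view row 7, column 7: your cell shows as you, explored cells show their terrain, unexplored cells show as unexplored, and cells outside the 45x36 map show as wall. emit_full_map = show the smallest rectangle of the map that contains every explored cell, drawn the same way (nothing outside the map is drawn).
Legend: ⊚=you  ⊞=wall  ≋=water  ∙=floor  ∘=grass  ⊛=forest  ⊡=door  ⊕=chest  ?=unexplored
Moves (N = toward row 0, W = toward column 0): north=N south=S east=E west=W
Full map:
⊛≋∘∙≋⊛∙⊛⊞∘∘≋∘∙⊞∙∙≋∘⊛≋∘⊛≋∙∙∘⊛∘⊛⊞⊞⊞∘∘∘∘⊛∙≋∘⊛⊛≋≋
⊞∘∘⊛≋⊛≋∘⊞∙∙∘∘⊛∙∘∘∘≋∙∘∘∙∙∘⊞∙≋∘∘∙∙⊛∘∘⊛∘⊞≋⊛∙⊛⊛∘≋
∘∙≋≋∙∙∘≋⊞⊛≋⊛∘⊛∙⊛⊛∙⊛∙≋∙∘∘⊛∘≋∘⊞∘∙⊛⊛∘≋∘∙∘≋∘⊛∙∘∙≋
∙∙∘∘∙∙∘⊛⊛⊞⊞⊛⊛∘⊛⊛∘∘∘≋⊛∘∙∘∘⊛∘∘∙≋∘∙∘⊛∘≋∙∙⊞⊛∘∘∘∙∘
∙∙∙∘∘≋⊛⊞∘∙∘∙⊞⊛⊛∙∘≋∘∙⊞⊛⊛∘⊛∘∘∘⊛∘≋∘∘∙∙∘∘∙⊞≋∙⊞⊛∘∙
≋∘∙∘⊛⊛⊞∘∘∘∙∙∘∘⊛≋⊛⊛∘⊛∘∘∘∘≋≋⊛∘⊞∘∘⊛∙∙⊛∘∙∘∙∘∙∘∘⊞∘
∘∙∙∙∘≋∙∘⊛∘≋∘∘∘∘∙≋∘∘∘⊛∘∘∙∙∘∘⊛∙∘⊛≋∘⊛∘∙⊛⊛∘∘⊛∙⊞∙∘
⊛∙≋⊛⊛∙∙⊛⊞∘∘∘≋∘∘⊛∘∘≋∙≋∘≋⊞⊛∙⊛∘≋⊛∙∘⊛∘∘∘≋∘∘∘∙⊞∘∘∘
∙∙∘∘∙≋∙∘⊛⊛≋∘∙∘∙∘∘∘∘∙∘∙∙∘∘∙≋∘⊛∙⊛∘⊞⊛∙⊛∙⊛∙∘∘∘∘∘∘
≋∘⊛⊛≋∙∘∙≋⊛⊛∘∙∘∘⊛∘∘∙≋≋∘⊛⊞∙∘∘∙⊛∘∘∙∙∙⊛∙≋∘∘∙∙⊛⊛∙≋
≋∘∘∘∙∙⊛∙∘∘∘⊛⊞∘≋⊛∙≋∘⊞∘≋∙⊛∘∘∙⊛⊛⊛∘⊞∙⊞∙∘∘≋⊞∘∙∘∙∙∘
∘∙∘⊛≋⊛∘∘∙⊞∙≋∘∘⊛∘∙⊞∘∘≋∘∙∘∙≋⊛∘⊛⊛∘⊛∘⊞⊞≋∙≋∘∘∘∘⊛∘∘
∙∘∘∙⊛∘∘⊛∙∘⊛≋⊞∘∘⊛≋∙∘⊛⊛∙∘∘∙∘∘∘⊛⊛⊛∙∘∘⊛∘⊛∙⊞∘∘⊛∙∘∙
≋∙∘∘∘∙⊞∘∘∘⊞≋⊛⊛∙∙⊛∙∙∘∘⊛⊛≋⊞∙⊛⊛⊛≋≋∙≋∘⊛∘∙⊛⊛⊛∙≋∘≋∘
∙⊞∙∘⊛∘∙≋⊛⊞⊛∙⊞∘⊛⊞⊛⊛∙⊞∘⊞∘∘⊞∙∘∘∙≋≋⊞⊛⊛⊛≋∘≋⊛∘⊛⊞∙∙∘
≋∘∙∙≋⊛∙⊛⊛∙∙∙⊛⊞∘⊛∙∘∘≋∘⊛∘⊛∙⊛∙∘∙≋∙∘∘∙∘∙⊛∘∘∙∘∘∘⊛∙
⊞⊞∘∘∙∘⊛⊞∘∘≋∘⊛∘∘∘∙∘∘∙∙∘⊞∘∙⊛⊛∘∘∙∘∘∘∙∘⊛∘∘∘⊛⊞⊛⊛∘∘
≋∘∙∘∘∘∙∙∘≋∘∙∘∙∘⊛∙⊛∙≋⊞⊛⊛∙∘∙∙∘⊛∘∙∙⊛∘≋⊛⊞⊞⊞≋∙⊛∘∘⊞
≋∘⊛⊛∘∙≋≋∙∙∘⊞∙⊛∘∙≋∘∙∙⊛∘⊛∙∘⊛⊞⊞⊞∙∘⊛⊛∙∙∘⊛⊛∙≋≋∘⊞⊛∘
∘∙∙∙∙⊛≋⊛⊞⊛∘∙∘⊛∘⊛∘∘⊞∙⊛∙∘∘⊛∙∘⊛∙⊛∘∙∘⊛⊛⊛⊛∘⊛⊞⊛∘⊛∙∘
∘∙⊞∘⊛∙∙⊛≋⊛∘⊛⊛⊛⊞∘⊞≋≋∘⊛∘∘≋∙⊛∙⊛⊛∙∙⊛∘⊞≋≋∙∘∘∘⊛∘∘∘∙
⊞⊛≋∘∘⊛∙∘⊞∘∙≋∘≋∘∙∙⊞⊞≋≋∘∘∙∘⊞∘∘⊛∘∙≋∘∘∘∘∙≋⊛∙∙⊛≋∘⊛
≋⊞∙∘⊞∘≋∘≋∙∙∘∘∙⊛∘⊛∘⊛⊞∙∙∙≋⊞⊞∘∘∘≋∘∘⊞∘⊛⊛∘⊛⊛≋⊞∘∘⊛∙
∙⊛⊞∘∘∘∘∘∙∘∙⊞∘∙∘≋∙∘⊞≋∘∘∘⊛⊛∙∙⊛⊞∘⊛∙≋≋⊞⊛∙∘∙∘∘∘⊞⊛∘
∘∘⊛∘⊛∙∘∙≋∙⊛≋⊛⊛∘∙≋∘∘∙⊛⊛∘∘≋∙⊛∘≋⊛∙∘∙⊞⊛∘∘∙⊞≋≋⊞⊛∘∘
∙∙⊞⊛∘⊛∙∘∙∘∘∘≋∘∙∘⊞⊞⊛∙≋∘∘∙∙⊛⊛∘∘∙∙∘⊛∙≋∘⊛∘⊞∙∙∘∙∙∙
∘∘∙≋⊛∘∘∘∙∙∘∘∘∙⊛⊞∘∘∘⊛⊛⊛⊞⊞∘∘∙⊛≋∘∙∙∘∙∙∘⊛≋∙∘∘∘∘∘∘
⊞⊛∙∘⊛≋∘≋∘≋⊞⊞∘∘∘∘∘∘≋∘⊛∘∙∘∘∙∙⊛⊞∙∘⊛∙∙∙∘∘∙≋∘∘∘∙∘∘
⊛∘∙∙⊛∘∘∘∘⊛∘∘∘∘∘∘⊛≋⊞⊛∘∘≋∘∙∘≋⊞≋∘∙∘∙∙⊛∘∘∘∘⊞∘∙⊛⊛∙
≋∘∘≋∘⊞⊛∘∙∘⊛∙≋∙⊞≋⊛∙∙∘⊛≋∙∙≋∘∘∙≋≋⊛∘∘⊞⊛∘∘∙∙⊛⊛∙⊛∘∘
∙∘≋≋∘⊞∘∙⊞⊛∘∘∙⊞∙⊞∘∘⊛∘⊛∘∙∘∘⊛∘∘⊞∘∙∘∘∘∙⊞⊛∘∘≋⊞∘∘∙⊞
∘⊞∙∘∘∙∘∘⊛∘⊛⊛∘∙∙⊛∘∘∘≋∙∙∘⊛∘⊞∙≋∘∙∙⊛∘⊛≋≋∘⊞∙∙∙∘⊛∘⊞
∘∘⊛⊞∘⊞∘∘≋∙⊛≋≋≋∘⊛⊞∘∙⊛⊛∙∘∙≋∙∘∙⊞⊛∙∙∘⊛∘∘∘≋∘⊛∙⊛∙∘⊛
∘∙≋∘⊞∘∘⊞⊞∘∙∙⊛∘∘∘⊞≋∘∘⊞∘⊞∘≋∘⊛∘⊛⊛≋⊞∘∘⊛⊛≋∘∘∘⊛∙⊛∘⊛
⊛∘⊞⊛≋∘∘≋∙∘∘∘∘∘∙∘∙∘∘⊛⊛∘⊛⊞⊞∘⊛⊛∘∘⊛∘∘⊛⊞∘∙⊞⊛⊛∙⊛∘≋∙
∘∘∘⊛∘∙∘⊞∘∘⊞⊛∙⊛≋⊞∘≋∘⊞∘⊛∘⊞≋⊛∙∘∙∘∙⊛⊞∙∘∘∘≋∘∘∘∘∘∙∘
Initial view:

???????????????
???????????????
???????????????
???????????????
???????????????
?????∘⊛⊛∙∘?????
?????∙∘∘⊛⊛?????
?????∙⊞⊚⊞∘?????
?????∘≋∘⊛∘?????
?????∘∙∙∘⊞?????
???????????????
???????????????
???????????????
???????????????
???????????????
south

???????????????
???????????????
???????????????
???????????????
?????∘⊛⊛∙∘?????
?????∙∘∘⊛⊛?????
?????∙⊞∘⊞∘?????
?????∘≋⊚⊛∘?????
?????∘∙∙∘⊞?????
?????∙≋⊞⊛⊛?????
???????????????
???????????????
???????????????
???????????????
???????????????

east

???????????????
???????????????
???????????????
???????????????
????∘⊛⊛∙∘??????
????∙∘∘⊛⊛≋?????
????∙⊞∘⊞∘∘?????
????∘≋∘⊚∘⊛?????
????∘∙∙∘⊞∘?????
????∙≋⊞⊛⊛∙?????
???????????????
???????????????
???????????????
???????????????
???????????????

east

???????????????
???????????????
???????????????
???????????????
???∘⊛⊛∙∘???????
???∙∘∘⊛⊛≋⊞?????
???∙⊞∘⊞∘∘⊞?????
???∘≋∘⊛⊚⊛∙?????
???∘∙∙∘⊞∘∙?????
???∙≋⊞⊛⊛∙∘?????
???????????????
???????????????
???????????????
???????????????
???????????????

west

???????????????
???????????????
???????????????
???????????????
????∘⊛⊛∙∘??????
????∙∘∘⊛⊛≋⊞????
????∙⊞∘⊞∘∘⊞????
????∘≋∘⊚∘⊛∙????
????∘∙∙∘⊞∘∙????
????∙≋⊞⊛⊛∙∘????
???????????????
???????????????
???????????????
???????????????
???????????????

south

???????????????
???????????????
???????????????
????∘⊛⊛∙∘??????
????∙∘∘⊛⊛≋⊞????
????∙⊞∘⊞∘∘⊞????
????∘≋∘⊛∘⊛∙????
????∘∙∙⊚⊞∘∙????
????∙≋⊞⊛⊛∙∘????
?????∙⊛∘⊛∙?????
???????????????
???????????????
???????????????
???????????????
???????????????

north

???????????????
???????????????
???????????????
???????????????
????∘⊛⊛∙∘??????
????∙∘∘⊛⊛≋⊞????
????∙⊞∘⊞∘∘⊞????
????∘≋∘⊚∘⊛∙????
????∘∙∙∘⊞∘∙????
????∙≋⊞⊛⊛∙∘????
?????∙⊛∘⊛∙?????
???????????????
???????????????
???????????????
???????????????

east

???????????????
???????????????
???????????????
???????????????
???∘⊛⊛∙∘???????
???∙∘∘⊛⊛≋⊞?????
???∙⊞∘⊞∘∘⊞?????
???∘≋∘⊛⊚⊛∙?????
???∘∙∙∘⊞∘∙?????
???∙≋⊞⊛⊛∙∘?????
????∙⊛∘⊛∙??????
???????????????
???????????????
???????????????
???????????????

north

???????????????
???????????????
???????????????
???????????????
???????????????
???∘⊛⊛∙∘∘∙?????
???∙∘∘⊛⊛≋⊞?????
???∙⊞∘⊞⊚∘⊞?????
???∘≋∘⊛∘⊛∙?????
???∘∙∙∘⊞∘∙?????
???∙≋⊞⊛⊛∙∘?????
????∙⊛∘⊛∙??????
???????????????
???????????????
???????????????

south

???????????????
???????????????
???????????????
???????????????
???∘⊛⊛∙∘∘∙?????
???∙∘∘⊛⊛≋⊞?????
???∙⊞∘⊞∘∘⊞?????
???∘≋∘⊛⊚⊛∙?????
???∘∙∙∘⊞∘∙?????
???∙≋⊞⊛⊛∙∘?????
????∙⊛∘⊛∙??????
???????????????
???????????????
???????????????
???????????????

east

???????????????
???????????????
???????????????
???????????????
??∘⊛⊛∙∘∘∙??????
??∙∘∘⊛⊛≋⊞∙?????
??∙⊞∘⊞∘∘⊞∙?????
??∘≋∘⊛∘⊚∙⊛?????
??∘∙∙∘⊞∘∙⊛?????
??∙≋⊞⊛⊛∙∘∙?????
???∙⊛∘⊛∙???????
???????????????
???????????????
???????????????
???????????????

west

???????????????
???????????????
???????????????
???????????????
???∘⊛⊛∙∘∘∙?????
???∙∘∘⊛⊛≋⊞∙????
???∙⊞∘⊞∘∘⊞∙????
???∘≋∘⊛⊚⊛∙⊛????
???∘∙∙∘⊞∘∙⊛????
???∙≋⊞⊛⊛∙∘∙????
????∙⊛∘⊛∙??????
???????????????
???????????????
???????????????
???????????????

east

???????????????
???????????????
???????????????
???????????????
??∘⊛⊛∙∘∘∙??????
??∙∘∘⊛⊛≋⊞∙?????
??∙⊞∘⊞∘∘⊞∙?????
??∘≋∘⊛∘⊚∙⊛?????
??∘∙∙∘⊞∘∙⊛?????
??∙≋⊞⊛⊛∙∘∙?????
???∙⊛∘⊛∙???????
???????????????
???????????????
???????????????
???????????????

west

???????????????
???????????????
???????????????
???????????????
???∘⊛⊛∙∘∘∙?????
???∙∘∘⊛⊛≋⊞∙????
???∙⊞∘⊞∘∘⊞∙????
???∘≋∘⊛⊚⊛∙⊛????
???∘∙∙∘⊞∘∙⊛????
???∙≋⊞⊛⊛∙∘∙????
????∙⊛∘⊛∙??????
???????????????
???????????????
???????????????
???????????????

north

???????????????
???????????????
???????????????
???????????????
???????????????
???∘⊛⊛∙∘∘∙?????
???∙∘∘⊛⊛≋⊞∙????
???∙⊞∘⊞⊚∘⊞∙????
???∘≋∘⊛∘⊛∙⊛????
???∘∙∙∘⊞∘∙⊛????
???∙≋⊞⊛⊛∙∘∙????
????∙⊛∘⊛∙??????
???????????????
???????????????
???????????????


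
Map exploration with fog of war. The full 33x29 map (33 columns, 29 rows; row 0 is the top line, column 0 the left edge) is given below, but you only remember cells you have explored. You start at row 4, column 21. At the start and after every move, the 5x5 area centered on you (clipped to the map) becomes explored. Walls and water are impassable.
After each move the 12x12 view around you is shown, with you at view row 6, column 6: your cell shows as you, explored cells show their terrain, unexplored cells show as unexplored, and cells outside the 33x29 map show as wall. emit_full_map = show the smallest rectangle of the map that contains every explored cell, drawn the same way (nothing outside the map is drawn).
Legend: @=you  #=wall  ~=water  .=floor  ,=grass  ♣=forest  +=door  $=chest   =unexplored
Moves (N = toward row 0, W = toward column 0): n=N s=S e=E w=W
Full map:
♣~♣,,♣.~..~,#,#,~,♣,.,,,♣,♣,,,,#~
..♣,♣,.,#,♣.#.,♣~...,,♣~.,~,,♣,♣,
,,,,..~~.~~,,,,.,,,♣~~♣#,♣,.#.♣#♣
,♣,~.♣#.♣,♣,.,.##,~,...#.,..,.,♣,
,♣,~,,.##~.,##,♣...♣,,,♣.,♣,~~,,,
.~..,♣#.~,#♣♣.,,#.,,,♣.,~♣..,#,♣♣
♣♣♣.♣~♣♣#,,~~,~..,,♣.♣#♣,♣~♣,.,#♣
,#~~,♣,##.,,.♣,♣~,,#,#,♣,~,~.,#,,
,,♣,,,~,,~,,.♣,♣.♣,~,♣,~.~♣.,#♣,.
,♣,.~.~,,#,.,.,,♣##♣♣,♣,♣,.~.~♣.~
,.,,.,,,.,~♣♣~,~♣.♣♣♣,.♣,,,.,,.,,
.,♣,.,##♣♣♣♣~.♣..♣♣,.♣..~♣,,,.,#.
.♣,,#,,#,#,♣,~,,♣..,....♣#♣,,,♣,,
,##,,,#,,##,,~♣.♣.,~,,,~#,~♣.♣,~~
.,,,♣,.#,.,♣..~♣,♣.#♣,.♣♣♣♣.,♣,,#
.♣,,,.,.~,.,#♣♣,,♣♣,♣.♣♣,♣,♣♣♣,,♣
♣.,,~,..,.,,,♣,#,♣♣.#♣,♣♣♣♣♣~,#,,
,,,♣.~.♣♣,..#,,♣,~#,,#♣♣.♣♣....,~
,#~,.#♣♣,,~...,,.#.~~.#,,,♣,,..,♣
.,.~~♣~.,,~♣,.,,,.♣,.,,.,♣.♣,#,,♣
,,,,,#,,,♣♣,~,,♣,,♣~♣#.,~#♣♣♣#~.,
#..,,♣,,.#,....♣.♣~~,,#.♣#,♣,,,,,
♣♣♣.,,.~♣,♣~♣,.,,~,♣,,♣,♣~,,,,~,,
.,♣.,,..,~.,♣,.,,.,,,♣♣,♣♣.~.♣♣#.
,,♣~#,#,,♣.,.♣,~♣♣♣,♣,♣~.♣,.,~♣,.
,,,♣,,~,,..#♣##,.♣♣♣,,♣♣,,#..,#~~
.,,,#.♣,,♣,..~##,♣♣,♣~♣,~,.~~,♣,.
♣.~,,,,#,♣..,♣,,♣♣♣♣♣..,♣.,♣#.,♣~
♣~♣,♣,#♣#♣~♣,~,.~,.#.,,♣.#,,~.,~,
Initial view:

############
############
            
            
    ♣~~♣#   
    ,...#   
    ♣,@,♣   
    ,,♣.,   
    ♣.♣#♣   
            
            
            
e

############
############
            
            
   ♣~~♣#,   
   ,...#.   
   ♣,,@♣.   
   ,,♣.,~   
   ♣.♣#♣,   
            
            
            

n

############
############
############
            
    ,,♣~.   
   ♣~~♣#,   
   ,..@#.   
   ♣,,,♣.   
   ,,♣.,~   
   ♣.♣#♣,   
            
            

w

############
############
############
            
    .,,♣~.  
    ♣~~♣#,  
    ,.@.#.  
    ♣,,,♣.  
    ,,♣.,~  
    ♣.♣#♣,  
            
            

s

############
############
            
    .,,♣~.  
    ♣~~♣#,  
    ,...#.  
    ♣,@,♣.  
    ,,♣.,~  
    ♣.♣#♣,  
            
            
            

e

############
############
            
   .,,♣~.   
   ♣~~♣#,   
   ,...#.   
   ♣,,@♣.   
   ,,♣.,~   
   ♣.♣#♣,   
            
            
            

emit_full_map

.,,♣~.
♣~~♣#,
,...#.
♣,,@♣.
,,♣.,~
♣.♣#♣,

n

############
############
############
            
   .,,♣~.   
   ♣~~♣#,   
   ,..@#.   
   ♣,,,♣.   
   ,,♣.,~   
   ♣.♣#♣,   
            
            

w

############
############
############
            
    .,,♣~.  
    ♣~~♣#,  
    ,.@.#.  
    ♣,,,♣.  
    ,,♣.,~  
    ♣.♣#♣,  
            
            

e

############
############
############
            
   .,,♣~.   
   ♣~~♣#,   
   ,..@#.   
   ♣,,,♣.   
   ,,♣.,~   
   ♣.♣#♣,   
            
            


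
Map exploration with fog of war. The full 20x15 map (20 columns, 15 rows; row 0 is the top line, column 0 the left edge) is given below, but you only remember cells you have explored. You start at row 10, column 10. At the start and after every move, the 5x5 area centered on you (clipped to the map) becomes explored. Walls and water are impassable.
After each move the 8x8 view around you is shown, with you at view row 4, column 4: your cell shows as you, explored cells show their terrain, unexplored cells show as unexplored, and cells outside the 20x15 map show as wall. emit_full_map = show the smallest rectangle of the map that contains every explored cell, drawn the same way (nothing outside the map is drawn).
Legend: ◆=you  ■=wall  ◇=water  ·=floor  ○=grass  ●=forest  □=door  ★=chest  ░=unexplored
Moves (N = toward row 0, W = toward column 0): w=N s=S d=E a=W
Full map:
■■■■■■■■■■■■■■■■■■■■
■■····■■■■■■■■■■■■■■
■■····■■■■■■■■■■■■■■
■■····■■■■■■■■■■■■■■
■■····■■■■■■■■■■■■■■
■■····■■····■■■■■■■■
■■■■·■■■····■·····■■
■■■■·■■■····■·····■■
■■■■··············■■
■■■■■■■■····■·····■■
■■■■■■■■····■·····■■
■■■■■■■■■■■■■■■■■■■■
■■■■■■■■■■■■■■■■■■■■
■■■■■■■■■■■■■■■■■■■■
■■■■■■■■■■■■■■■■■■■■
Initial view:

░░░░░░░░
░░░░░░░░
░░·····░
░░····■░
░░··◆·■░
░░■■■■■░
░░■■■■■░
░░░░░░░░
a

░░░░░░░░
░░░░░░░░
░░······
░░■····■
░░■·◆··■
░░■■■■■■
░░■■■■■■
░░░░░░░░

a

░░░░░░░░
░░░░░░░░
░░······
░░■■····
░░■■◆···
░░■■■■■■
░░■■■■■■
░░░░░░░░

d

░░░░░░░░
░░░░░░░░
░·······
░■■····■
░■■·◆··■
░■■■■■■■
░■■■■■■■
░░░░░░░░

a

░░░░░░░░
░░░░░░░░
░░······
░░■■····
░░■■◆···
░░■■■■■■
░░■■■■■■
░░░░░░░░

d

░░░░░░░░
░░░░░░░░
░·······
░■■····■
░■■·◆··■
░■■■■■■■
░■■■■■■■
░░░░░░░░


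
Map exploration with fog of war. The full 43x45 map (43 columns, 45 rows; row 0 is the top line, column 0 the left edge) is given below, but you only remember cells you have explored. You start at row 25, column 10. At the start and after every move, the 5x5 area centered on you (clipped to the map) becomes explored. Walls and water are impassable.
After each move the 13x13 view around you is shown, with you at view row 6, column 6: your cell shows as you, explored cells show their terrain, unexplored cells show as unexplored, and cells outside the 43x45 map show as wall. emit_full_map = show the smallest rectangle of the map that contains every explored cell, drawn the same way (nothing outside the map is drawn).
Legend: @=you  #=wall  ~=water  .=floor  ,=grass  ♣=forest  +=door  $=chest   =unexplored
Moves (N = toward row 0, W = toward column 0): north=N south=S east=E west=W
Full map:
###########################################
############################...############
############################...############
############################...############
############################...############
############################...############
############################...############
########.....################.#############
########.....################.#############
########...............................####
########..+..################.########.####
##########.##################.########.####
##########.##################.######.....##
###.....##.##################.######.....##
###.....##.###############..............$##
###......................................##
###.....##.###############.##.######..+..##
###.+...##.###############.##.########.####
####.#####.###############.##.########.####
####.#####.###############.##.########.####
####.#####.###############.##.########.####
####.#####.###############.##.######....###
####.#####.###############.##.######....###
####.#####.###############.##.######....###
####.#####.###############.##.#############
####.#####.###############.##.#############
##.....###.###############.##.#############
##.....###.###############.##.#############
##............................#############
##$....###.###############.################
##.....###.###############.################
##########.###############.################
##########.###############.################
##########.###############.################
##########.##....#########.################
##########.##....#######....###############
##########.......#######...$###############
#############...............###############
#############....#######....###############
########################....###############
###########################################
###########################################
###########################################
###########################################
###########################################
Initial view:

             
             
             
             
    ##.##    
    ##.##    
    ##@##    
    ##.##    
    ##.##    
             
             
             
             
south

             
             
             
    ##.##    
    ##.##    
    ##.##    
    ##@##    
    ##.##    
    .....    
             
             
             
             

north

             
             
             
             
    ##.##    
    ##.##    
    ##@##    
    ##.##    
    ##.##    
    .....    
             
             
             

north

             
             
             
             
    ##.##    
    ##.##    
    ##@##    
    ##.##    
    ##.##    
    ##.##    
    .....    
             
             

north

             
             
             
             
    ##.##    
    ##.##    
    ##@##    
    ##.##    
    ##.##    
    ##.##    
    ##.##    
    .....    
             

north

             
             
             
             
    ##.##    
    ##.##    
    ##@##    
    ##.##    
    ##.##    
    ##.##    
    ##.##    
    ##.##    
    .....    

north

             
             
             
             
    ##.##    
    ##.##    
    ##@##    
    ##.##    
    ##.##    
    ##.##    
    ##.##    
    ##.##    
    ##.##    

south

             
             
             
    ##.##    
    ##.##    
    ##.##    
    ##@##    
    ##.##    
    ##.##    
    ##.##    
    ##.##    
    ##.##    
    .....    

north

             
             
             
             
    ##.##    
    ##.##    
    ##@##    
    ##.##    
    ##.##    
    ##.##    
    ##.##    
    ##.##    
    ##.##    

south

             
             
             
    ##.##    
    ##.##    
    ##.##    
    ##@##    
    ##.##    
    ##.##    
    ##.##    
    ##.##    
    ##.##    
    .....    


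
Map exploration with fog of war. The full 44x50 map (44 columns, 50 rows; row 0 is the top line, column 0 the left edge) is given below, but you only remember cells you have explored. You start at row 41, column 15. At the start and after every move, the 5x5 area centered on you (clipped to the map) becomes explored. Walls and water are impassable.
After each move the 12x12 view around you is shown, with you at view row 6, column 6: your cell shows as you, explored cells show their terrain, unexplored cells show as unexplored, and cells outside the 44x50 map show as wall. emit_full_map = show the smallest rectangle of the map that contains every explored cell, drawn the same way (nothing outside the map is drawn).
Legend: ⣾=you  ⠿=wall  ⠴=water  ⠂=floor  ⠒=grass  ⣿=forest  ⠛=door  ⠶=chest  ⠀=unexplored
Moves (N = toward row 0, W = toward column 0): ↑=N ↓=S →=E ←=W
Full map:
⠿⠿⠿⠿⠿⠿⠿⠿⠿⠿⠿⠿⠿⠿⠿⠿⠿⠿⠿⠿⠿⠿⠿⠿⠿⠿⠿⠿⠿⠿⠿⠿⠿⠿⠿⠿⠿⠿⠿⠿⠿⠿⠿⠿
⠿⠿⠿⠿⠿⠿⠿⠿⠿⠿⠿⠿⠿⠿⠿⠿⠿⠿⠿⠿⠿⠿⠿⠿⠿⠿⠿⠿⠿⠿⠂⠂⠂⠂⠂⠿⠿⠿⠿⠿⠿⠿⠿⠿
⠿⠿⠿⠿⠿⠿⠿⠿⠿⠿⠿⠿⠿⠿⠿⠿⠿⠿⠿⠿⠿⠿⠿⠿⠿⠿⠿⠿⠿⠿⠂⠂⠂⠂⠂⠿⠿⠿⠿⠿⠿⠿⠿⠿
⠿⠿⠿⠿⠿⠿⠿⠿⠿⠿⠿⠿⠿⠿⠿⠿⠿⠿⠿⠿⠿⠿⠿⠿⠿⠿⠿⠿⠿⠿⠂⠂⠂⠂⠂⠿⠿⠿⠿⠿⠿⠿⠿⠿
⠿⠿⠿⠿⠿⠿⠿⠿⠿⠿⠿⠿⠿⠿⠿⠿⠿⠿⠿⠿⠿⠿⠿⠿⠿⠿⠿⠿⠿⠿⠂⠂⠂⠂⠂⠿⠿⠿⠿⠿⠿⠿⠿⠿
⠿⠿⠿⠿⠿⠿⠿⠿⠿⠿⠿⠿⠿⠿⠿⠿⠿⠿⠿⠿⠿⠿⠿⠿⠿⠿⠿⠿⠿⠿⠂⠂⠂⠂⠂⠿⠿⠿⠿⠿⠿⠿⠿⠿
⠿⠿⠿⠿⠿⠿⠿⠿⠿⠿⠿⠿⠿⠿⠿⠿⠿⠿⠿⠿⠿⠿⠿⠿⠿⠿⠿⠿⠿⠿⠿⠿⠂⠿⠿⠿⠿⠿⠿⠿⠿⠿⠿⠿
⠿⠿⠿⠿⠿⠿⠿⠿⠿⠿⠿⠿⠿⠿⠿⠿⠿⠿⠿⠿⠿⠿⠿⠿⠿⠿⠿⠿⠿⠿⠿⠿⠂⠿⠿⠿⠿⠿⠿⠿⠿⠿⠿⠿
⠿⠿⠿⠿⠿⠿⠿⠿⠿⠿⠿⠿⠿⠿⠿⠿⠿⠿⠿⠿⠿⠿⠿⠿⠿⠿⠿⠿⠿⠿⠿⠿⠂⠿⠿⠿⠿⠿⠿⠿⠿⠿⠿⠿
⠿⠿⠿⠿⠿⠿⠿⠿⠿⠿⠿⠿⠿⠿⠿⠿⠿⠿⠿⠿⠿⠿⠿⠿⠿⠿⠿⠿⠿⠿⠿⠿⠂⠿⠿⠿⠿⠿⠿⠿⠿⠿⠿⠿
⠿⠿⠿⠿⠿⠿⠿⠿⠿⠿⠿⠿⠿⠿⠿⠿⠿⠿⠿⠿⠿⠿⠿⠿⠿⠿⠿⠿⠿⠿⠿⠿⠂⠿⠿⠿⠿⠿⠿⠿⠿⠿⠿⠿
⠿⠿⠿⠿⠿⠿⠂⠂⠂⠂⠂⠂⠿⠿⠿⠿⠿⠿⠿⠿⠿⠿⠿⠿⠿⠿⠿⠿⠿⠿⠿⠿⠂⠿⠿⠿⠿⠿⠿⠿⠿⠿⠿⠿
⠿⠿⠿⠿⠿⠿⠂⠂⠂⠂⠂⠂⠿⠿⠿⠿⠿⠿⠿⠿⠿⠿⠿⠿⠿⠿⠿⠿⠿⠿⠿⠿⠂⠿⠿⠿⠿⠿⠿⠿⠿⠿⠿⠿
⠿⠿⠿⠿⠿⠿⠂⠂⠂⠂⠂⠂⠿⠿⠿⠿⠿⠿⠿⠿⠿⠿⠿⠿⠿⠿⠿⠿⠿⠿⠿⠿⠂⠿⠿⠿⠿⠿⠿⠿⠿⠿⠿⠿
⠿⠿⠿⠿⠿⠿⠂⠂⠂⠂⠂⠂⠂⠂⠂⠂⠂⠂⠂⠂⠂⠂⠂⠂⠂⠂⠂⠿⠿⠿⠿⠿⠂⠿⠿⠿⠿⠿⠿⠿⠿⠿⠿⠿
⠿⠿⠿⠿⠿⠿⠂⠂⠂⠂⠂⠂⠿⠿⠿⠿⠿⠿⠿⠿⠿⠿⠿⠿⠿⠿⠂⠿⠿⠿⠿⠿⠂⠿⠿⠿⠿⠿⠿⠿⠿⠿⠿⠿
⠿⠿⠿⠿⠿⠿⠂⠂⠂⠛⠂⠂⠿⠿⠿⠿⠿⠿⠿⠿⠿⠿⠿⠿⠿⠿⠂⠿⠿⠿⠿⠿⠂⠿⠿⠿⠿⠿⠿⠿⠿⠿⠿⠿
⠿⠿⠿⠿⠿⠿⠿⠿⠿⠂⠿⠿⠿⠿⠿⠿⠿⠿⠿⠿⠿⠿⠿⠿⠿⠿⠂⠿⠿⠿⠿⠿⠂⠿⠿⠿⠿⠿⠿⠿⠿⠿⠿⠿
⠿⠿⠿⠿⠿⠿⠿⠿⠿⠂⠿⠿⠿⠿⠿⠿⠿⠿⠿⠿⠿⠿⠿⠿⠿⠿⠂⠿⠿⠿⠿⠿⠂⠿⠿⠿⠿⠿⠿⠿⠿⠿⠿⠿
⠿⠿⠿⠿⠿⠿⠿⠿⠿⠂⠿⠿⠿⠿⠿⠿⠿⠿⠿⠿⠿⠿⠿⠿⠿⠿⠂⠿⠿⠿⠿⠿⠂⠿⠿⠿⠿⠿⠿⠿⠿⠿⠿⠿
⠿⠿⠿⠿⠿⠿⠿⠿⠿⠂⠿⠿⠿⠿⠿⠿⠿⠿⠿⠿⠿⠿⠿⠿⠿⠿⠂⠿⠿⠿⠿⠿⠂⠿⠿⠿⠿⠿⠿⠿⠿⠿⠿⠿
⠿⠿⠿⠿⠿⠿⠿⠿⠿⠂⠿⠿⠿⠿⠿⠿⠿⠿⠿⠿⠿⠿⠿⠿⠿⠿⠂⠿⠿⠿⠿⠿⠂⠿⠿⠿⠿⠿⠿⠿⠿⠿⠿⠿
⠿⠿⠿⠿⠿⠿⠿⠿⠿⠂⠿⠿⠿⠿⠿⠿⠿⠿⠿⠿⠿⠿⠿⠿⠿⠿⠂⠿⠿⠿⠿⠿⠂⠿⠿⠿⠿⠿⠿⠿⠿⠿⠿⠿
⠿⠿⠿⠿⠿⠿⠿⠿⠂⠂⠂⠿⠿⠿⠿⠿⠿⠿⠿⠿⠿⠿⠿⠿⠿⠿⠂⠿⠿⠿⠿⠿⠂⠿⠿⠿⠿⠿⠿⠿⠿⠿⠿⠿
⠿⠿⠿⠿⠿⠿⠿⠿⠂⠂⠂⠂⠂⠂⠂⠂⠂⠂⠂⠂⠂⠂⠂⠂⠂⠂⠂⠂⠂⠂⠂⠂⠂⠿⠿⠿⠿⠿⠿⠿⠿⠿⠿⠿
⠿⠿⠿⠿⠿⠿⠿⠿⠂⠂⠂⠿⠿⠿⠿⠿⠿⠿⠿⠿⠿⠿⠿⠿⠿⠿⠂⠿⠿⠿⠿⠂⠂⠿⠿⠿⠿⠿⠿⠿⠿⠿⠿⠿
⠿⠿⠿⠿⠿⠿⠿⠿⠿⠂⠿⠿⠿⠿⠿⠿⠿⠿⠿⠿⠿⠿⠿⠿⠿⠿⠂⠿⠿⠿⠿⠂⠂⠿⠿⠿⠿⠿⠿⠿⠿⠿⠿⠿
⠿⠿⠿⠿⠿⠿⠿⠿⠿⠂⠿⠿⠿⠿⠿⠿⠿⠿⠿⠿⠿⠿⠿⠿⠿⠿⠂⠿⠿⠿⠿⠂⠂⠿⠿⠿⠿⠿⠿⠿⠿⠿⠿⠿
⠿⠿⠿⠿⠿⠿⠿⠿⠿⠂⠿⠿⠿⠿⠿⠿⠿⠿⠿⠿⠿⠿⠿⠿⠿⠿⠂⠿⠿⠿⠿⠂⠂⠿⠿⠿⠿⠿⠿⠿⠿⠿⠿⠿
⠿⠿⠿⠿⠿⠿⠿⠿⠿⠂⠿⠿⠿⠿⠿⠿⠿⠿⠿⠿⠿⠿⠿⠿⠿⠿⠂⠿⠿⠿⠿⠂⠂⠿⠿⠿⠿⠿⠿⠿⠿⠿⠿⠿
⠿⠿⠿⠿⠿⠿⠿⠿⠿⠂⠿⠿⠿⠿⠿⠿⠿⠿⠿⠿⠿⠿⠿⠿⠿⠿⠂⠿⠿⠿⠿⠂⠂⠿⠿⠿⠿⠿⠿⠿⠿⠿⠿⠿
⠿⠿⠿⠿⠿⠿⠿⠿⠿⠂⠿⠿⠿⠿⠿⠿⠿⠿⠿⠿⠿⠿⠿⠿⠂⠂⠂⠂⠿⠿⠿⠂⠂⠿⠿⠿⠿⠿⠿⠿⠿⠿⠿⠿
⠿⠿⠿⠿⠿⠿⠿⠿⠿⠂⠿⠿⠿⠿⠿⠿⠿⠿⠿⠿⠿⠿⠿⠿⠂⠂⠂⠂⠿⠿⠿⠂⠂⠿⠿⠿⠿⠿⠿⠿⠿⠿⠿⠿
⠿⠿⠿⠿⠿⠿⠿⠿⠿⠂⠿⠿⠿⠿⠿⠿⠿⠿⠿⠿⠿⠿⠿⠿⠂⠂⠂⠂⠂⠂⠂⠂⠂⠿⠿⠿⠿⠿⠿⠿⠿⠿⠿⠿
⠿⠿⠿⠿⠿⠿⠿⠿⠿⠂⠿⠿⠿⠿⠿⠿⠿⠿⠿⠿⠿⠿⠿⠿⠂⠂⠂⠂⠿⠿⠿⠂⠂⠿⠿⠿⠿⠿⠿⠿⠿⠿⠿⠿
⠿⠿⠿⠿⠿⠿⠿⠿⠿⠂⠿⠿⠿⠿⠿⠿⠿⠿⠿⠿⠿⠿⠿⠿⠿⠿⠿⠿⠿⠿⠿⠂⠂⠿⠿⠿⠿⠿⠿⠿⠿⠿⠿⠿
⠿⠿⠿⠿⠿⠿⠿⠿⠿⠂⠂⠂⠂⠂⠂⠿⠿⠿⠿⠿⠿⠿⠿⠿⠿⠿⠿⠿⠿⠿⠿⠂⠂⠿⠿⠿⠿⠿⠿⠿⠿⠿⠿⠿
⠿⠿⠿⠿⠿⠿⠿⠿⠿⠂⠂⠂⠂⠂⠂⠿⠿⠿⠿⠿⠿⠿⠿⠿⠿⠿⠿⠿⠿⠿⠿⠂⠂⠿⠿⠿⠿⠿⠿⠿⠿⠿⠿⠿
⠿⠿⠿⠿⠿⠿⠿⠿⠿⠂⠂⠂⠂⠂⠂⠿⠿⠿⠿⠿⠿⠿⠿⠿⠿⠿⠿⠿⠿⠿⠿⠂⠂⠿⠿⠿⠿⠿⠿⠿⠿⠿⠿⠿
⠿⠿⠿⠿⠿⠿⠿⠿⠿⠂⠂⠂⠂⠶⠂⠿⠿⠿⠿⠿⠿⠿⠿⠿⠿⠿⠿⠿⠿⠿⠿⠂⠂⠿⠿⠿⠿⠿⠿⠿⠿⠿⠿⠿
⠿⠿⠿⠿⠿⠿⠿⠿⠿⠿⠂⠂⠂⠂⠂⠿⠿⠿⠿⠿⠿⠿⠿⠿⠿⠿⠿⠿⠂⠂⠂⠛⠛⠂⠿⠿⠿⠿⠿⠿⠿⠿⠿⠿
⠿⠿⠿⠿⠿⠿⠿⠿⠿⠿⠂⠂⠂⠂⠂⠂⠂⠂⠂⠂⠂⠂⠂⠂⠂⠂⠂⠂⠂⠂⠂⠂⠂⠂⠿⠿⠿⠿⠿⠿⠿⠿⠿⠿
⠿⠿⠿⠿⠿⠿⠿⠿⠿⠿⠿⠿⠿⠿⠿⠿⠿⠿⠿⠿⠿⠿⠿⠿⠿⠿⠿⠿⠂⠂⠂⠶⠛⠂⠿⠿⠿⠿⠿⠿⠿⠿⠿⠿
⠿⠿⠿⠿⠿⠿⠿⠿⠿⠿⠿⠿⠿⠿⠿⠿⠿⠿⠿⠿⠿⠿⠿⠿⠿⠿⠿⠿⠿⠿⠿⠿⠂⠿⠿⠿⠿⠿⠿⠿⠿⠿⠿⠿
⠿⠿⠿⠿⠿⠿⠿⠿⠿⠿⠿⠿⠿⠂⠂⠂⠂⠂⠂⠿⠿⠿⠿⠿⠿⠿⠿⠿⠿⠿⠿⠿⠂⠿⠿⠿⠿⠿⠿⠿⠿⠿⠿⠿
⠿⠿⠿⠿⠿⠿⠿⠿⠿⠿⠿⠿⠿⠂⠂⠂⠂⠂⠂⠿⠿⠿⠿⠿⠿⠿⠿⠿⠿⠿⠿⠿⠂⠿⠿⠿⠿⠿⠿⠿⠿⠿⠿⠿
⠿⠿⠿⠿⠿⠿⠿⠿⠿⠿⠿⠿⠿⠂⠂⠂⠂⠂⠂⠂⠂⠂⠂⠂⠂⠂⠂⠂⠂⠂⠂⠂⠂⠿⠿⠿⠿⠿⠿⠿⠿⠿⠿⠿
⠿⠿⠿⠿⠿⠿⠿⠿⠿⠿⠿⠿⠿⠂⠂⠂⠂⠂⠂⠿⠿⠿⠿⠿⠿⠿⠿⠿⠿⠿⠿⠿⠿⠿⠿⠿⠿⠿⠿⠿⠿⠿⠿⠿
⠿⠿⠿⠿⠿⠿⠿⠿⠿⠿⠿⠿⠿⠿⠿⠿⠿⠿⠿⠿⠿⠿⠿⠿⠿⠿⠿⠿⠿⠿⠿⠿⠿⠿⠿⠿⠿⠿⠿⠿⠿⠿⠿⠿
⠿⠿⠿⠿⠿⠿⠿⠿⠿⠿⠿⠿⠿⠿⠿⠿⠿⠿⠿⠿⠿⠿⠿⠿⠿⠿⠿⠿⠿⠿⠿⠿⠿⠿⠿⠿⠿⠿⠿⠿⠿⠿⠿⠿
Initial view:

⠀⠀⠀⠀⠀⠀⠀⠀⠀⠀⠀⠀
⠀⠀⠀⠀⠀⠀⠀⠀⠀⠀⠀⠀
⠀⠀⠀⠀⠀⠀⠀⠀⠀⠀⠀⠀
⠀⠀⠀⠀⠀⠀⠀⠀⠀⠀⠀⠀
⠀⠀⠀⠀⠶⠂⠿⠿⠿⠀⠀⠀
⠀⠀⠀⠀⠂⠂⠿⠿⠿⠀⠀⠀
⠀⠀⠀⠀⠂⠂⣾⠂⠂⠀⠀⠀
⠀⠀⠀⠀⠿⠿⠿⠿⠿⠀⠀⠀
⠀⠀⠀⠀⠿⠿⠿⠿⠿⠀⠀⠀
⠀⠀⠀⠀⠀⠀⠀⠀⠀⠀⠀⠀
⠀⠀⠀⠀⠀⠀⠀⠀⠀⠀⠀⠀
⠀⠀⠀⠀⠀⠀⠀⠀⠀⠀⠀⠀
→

⠀⠀⠀⠀⠀⠀⠀⠀⠀⠀⠀⠀
⠀⠀⠀⠀⠀⠀⠀⠀⠀⠀⠀⠀
⠀⠀⠀⠀⠀⠀⠀⠀⠀⠀⠀⠀
⠀⠀⠀⠀⠀⠀⠀⠀⠀⠀⠀⠀
⠀⠀⠀⠶⠂⠿⠿⠿⠿⠀⠀⠀
⠀⠀⠀⠂⠂⠿⠿⠿⠿⠀⠀⠀
⠀⠀⠀⠂⠂⠂⣾⠂⠂⠀⠀⠀
⠀⠀⠀⠿⠿⠿⠿⠿⠿⠀⠀⠀
⠀⠀⠀⠿⠿⠿⠿⠿⠿⠀⠀⠀
⠀⠀⠀⠀⠀⠀⠀⠀⠀⠀⠀⠀
⠀⠀⠀⠀⠀⠀⠀⠀⠀⠀⠀⠀
⠀⠀⠀⠀⠀⠀⠀⠀⠀⠀⠀⠀

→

⠀⠀⠀⠀⠀⠀⠀⠀⠀⠀⠀⠀
⠀⠀⠀⠀⠀⠀⠀⠀⠀⠀⠀⠀
⠀⠀⠀⠀⠀⠀⠀⠀⠀⠀⠀⠀
⠀⠀⠀⠀⠀⠀⠀⠀⠀⠀⠀⠀
⠀⠀⠶⠂⠿⠿⠿⠿⠿⠀⠀⠀
⠀⠀⠂⠂⠿⠿⠿⠿⠿⠀⠀⠀
⠀⠀⠂⠂⠂⠂⣾⠂⠂⠀⠀⠀
⠀⠀⠿⠿⠿⠿⠿⠿⠿⠀⠀⠀
⠀⠀⠿⠿⠿⠿⠿⠿⠿⠀⠀⠀
⠀⠀⠀⠀⠀⠀⠀⠀⠀⠀⠀⠀
⠀⠀⠀⠀⠀⠀⠀⠀⠀⠀⠀⠀
⠀⠀⠀⠀⠀⠀⠀⠀⠀⠀⠀⠀

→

⠀⠀⠀⠀⠀⠀⠀⠀⠀⠀⠀⠀
⠀⠀⠀⠀⠀⠀⠀⠀⠀⠀⠀⠀
⠀⠀⠀⠀⠀⠀⠀⠀⠀⠀⠀⠀
⠀⠀⠀⠀⠀⠀⠀⠀⠀⠀⠀⠀
⠀⠶⠂⠿⠿⠿⠿⠿⠿⠀⠀⠀
⠀⠂⠂⠿⠿⠿⠿⠿⠿⠀⠀⠀
⠀⠂⠂⠂⠂⠂⣾⠂⠂⠀⠀⠀
⠀⠿⠿⠿⠿⠿⠿⠿⠿⠀⠀⠀
⠀⠿⠿⠿⠿⠿⠿⠿⠿⠀⠀⠀
⠀⠀⠀⠀⠀⠀⠀⠀⠀⠀⠀⠀
⠀⠀⠀⠀⠀⠀⠀⠀⠀⠀⠀⠀
⠀⠀⠀⠀⠀⠀⠀⠀⠀⠀⠀⠀

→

⠀⠀⠀⠀⠀⠀⠀⠀⠀⠀⠀⠀
⠀⠀⠀⠀⠀⠀⠀⠀⠀⠀⠀⠀
⠀⠀⠀⠀⠀⠀⠀⠀⠀⠀⠀⠀
⠀⠀⠀⠀⠀⠀⠀⠀⠀⠀⠀⠀
⠶⠂⠿⠿⠿⠿⠿⠿⠿⠀⠀⠀
⠂⠂⠿⠿⠿⠿⠿⠿⠿⠀⠀⠀
⠂⠂⠂⠂⠂⠂⣾⠂⠂⠀⠀⠀
⠿⠿⠿⠿⠿⠿⠿⠿⠿⠀⠀⠀
⠿⠿⠿⠿⠿⠿⠿⠿⠿⠀⠀⠀
⠀⠀⠀⠀⠀⠀⠀⠀⠀⠀⠀⠀
⠀⠀⠀⠀⠀⠀⠀⠀⠀⠀⠀⠀
⠀⠀⠀⠀⠀⠀⠀⠀⠀⠀⠀⠀

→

⠀⠀⠀⠀⠀⠀⠀⠀⠀⠀⠀⠀
⠀⠀⠀⠀⠀⠀⠀⠀⠀⠀⠀⠀
⠀⠀⠀⠀⠀⠀⠀⠀⠀⠀⠀⠀
⠀⠀⠀⠀⠀⠀⠀⠀⠀⠀⠀⠀
⠂⠿⠿⠿⠿⠿⠿⠿⠿⠀⠀⠀
⠂⠿⠿⠿⠿⠿⠿⠿⠿⠀⠀⠀
⠂⠂⠂⠂⠂⠂⣾⠂⠂⠀⠀⠀
⠿⠿⠿⠿⠿⠿⠿⠿⠿⠀⠀⠀
⠿⠿⠿⠿⠿⠿⠿⠿⠿⠀⠀⠀
⠀⠀⠀⠀⠀⠀⠀⠀⠀⠀⠀⠀
⠀⠀⠀⠀⠀⠀⠀⠀⠀⠀⠀⠀
⠀⠀⠀⠀⠀⠀⠀⠀⠀⠀⠀⠀

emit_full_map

⠶⠂⠿⠿⠿⠿⠿⠿⠿⠿
⠂⠂⠿⠿⠿⠿⠿⠿⠿⠿
⠂⠂⠂⠂⠂⠂⠂⣾⠂⠂
⠿⠿⠿⠿⠿⠿⠿⠿⠿⠿
⠿⠿⠿⠿⠿⠿⠿⠿⠿⠿

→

⠀⠀⠀⠀⠀⠀⠀⠀⠀⠀⠀⠀
⠀⠀⠀⠀⠀⠀⠀⠀⠀⠀⠀⠀
⠀⠀⠀⠀⠀⠀⠀⠀⠀⠀⠀⠀
⠀⠀⠀⠀⠀⠀⠀⠀⠀⠀⠀⠀
⠿⠿⠿⠿⠿⠿⠿⠿⠿⠀⠀⠀
⠿⠿⠿⠿⠿⠿⠿⠿⠿⠀⠀⠀
⠂⠂⠂⠂⠂⠂⣾⠂⠂⠀⠀⠀
⠿⠿⠿⠿⠿⠿⠿⠿⠿⠀⠀⠀
⠿⠿⠿⠿⠿⠿⠿⠿⠿⠀⠀⠀
⠀⠀⠀⠀⠀⠀⠀⠀⠀⠀⠀⠀
⠀⠀⠀⠀⠀⠀⠀⠀⠀⠀⠀⠀
⠀⠀⠀⠀⠀⠀⠀⠀⠀⠀⠀⠀

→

⠀⠀⠀⠀⠀⠀⠀⠀⠀⠀⠀⠀
⠀⠀⠀⠀⠀⠀⠀⠀⠀⠀⠀⠀
⠀⠀⠀⠀⠀⠀⠀⠀⠀⠀⠀⠀
⠀⠀⠀⠀⠀⠀⠀⠀⠀⠀⠀⠀
⠿⠿⠿⠿⠿⠿⠿⠿⠿⠀⠀⠀
⠿⠿⠿⠿⠿⠿⠿⠿⠿⠀⠀⠀
⠂⠂⠂⠂⠂⠂⣾⠂⠂⠀⠀⠀
⠿⠿⠿⠿⠿⠿⠿⠿⠿⠀⠀⠀
⠿⠿⠿⠿⠿⠿⠿⠿⠿⠀⠀⠀
⠀⠀⠀⠀⠀⠀⠀⠀⠀⠀⠀⠀
⠀⠀⠀⠀⠀⠀⠀⠀⠀⠀⠀⠀
⠀⠀⠀⠀⠀⠀⠀⠀⠀⠀⠀⠀

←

⠀⠀⠀⠀⠀⠀⠀⠀⠀⠀⠀⠀
⠀⠀⠀⠀⠀⠀⠀⠀⠀⠀⠀⠀
⠀⠀⠀⠀⠀⠀⠀⠀⠀⠀⠀⠀
⠀⠀⠀⠀⠀⠀⠀⠀⠀⠀⠀⠀
⠿⠿⠿⠿⠿⠿⠿⠿⠿⠿⠀⠀
⠿⠿⠿⠿⠿⠿⠿⠿⠿⠿⠀⠀
⠂⠂⠂⠂⠂⠂⣾⠂⠂⠂⠀⠀
⠿⠿⠿⠿⠿⠿⠿⠿⠿⠿⠀⠀
⠿⠿⠿⠿⠿⠿⠿⠿⠿⠿⠀⠀
⠀⠀⠀⠀⠀⠀⠀⠀⠀⠀⠀⠀
⠀⠀⠀⠀⠀⠀⠀⠀⠀⠀⠀⠀
⠀⠀⠀⠀⠀⠀⠀⠀⠀⠀⠀⠀

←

⠀⠀⠀⠀⠀⠀⠀⠀⠀⠀⠀⠀
⠀⠀⠀⠀⠀⠀⠀⠀⠀⠀⠀⠀
⠀⠀⠀⠀⠀⠀⠀⠀⠀⠀⠀⠀
⠀⠀⠀⠀⠀⠀⠀⠀⠀⠀⠀⠀
⠂⠿⠿⠿⠿⠿⠿⠿⠿⠿⠿⠀
⠂⠿⠿⠿⠿⠿⠿⠿⠿⠿⠿⠀
⠂⠂⠂⠂⠂⠂⣾⠂⠂⠂⠂⠀
⠿⠿⠿⠿⠿⠿⠿⠿⠿⠿⠿⠀
⠿⠿⠿⠿⠿⠿⠿⠿⠿⠿⠿⠀
⠀⠀⠀⠀⠀⠀⠀⠀⠀⠀⠀⠀
⠀⠀⠀⠀⠀⠀⠀⠀⠀⠀⠀⠀
⠀⠀⠀⠀⠀⠀⠀⠀⠀⠀⠀⠀

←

⠀⠀⠀⠀⠀⠀⠀⠀⠀⠀⠀⠀
⠀⠀⠀⠀⠀⠀⠀⠀⠀⠀⠀⠀
⠀⠀⠀⠀⠀⠀⠀⠀⠀⠀⠀⠀
⠀⠀⠀⠀⠀⠀⠀⠀⠀⠀⠀⠀
⠶⠂⠿⠿⠿⠿⠿⠿⠿⠿⠿⠿
⠂⠂⠿⠿⠿⠿⠿⠿⠿⠿⠿⠿
⠂⠂⠂⠂⠂⠂⣾⠂⠂⠂⠂⠂
⠿⠿⠿⠿⠿⠿⠿⠿⠿⠿⠿⠿
⠿⠿⠿⠿⠿⠿⠿⠿⠿⠿⠿⠿
⠀⠀⠀⠀⠀⠀⠀⠀⠀⠀⠀⠀
⠀⠀⠀⠀⠀⠀⠀⠀⠀⠀⠀⠀
⠀⠀⠀⠀⠀⠀⠀⠀⠀⠀⠀⠀

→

⠀⠀⠀⠀⠀⠀⠀⠀⠀⠀⠀⠀
⠀⠀⠀⠀⠀⠀⠀⠀⠀⠀⠀⠀
⠀⠀⠀⠀⠀⠀⠀⠀⠀⠀⠀⠀
⠀⠀⠀⠀⠀⠀⠀⠀⠀⠀⠀⠀
⠂⠿⠿⠿⠿⠿⠿⠿⠿⠿⠿⠀
⠂⠿⠿⠿⠿⠿⠿⠿⠿⠿⠿⠀
⠂⠂⠂⠂⠂⠂⣾⠂⠂⠂⠂⠀
⠿⠿⠿⠿⠿⠿⠿⠿⠿⠿⠿⠀
⠿⠿⠿⠿⠿⠿⠿⠿⠿⠿⠿⠀
⠀⠀⠀⠀⠀⠀⠀⠀⠀⠀⠀⠀
⠀⠀⠀⠀⠀⠀⠀⠀⠀⠀⠀⠀
⠀⠀⠀⠀⠀⠀⠀⠀⠀⠀⠀⠀

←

⠀⠀⠀⠀⠀⠀⠀⠀⠀⠀⠀⠀
⠀⠀⠀⠀⠀⠀⠀⠀⠀⠀⠀⠀
⠀⠀⠀⠀⠀⠀⠀⠀⠀⠀⠀⠀
⠀⠀⠀⠀⠀⠀⠀⠀⠀⠀⠀⠀
⠶⠂⠿⠿⠿⠿⠿⠿⠿⠿⠿⠿
⠂⠂⠿⠿⠿⠿⠿⠿⠿⠿⠿⠿
⠂⠂⠂⠂⠂⠂⣾⠂⠂⠂⠂⠂
⠿⠿⠿⠿⠿⠿⠿⠿⠿⠿⠿⠿
⠿⠿⠿⠿⠿⠿⠿⠿⠿⠿⠿⠿
⠀⠀⠀⠀⠀⠀⠀⠀⠀⠀⠀⠀
⠀⠀⠀⠀⠀⠀⠀⠀⠀⠀⠀⠀
⠀⠀⠀⠀⠀⠀⠀⠀⠀⠀⠀⠀

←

⠀⠀⠀⠀⠀⠀⠀⠀⠀⠀⠀⠀
⠀⠀⠀⠀⠀⠀⠀⠀⠀⠀⠀⠀
⠀⠀⠀⠀⠀⠀⠀⠀⠀⠀⠀⠀
⠀⠀⠀⠀⠀⠀⠀⠀⠀⠀⠀⠀
⠀⠶⠂⠿⠿⠿⠿⠿⠿⠿⠿⠿
⠀⠂⠂⠿⠿⠿⠿⠿⠿⠿⠿⠿
⠀⠂⠂⠂⠂⠂⣾⠂⠂⠂⠂⠂
⠀⠿⠿⠿⠿⠿⠿⠿⠿⠿⠿⠿
⠀⠿⠿⠿⠿⠿⠿⠿⠿⠿⠿⠿
⠀⠀⠀⠀⠀⠀⠀⠀⠀⠀⠀⠀
⠀⠀⠀⠀⠀⠀⠀⠀⠀⠀⠀⠀
⠀⠀⠀⠀⠀⠀⠀⠀⠀⠀⠀⠀

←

⠀⠀⠀⠀⠀⠀⠀⠀⠀⠀⠀⠀
⠀⠀⠀⠀⠀⠀⠀⠀⠀⠀⠀⠀
⠀⠀⠀⠀⠀⠀⠀⠀⠀⠀⠀⠀
⠀⠀⠀⠀⠀⠀⠀⠀⠀⠀⠀⠀
⠀⠀⠶⠂⠿⠿⠿⠿⠿⠿⠿⠿
⠀⠀⠂⠂⠿⠿⠿⠿⠿⠿⠿⠿
⠀⠀⠂⠂⠂⠂⣾⠂⠂⠂⠂⠂
⠀⠀⠿⠿⠿⠿⠿⠿⠿⠿⠿⠿
⠀⠀⠿⠿⠿⠿⠿⠿⠿⠿⠿⠿
⠀⠀⠀⠀⠀⠀⠀⠀⠀⠀⠀⠀
⠀⠀⠀⠀⠀⠀⠀⠀⠀⠀⠀⠀
⠀⠀⠀⠀⠀⠀⠀⠀⠀⠀⠀⠀

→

⠀⠀⠀⠀⠀⠀⠀⠀⠀⠀⠀⠀
⠀⠀⠀⠀⠀⠀⠀⠀⠀⠀⠀⠀
⠀⠀⠀⠀⠀⠀⠀⠀⠀⠀⠀⠀
⠀⠀⠀⠀⠀⠀⠀⠀⠀⠀⠀⠀
⠀⠶⠂⠿⠿⠿⠿⠿⠿⠿⠿⠿
⠀⠂⠂⠿⠿⠿⠿⠿⠿⠿⠿⠿
⠀⠂⠂⠂⠂⠂⣾⠂⠂⠂⠂⠂
⠀⠿⠿⠿⠿⠿⠿⠿⠿⠿⠿⠿
⠀⠿⠿⠿⠿⠿⠿⠿⠿⠿⠿⠿
⠀⠀⠀⠀⠀⠀⠀⠀⠀⠀⠀⠀
⠀⠀⠀⠀⠀⠀⠀⠀⠀⠀⠀⠀
⠀⠀⠀⠀⠀⠀⠀⠀⠀⠀⠀⠀


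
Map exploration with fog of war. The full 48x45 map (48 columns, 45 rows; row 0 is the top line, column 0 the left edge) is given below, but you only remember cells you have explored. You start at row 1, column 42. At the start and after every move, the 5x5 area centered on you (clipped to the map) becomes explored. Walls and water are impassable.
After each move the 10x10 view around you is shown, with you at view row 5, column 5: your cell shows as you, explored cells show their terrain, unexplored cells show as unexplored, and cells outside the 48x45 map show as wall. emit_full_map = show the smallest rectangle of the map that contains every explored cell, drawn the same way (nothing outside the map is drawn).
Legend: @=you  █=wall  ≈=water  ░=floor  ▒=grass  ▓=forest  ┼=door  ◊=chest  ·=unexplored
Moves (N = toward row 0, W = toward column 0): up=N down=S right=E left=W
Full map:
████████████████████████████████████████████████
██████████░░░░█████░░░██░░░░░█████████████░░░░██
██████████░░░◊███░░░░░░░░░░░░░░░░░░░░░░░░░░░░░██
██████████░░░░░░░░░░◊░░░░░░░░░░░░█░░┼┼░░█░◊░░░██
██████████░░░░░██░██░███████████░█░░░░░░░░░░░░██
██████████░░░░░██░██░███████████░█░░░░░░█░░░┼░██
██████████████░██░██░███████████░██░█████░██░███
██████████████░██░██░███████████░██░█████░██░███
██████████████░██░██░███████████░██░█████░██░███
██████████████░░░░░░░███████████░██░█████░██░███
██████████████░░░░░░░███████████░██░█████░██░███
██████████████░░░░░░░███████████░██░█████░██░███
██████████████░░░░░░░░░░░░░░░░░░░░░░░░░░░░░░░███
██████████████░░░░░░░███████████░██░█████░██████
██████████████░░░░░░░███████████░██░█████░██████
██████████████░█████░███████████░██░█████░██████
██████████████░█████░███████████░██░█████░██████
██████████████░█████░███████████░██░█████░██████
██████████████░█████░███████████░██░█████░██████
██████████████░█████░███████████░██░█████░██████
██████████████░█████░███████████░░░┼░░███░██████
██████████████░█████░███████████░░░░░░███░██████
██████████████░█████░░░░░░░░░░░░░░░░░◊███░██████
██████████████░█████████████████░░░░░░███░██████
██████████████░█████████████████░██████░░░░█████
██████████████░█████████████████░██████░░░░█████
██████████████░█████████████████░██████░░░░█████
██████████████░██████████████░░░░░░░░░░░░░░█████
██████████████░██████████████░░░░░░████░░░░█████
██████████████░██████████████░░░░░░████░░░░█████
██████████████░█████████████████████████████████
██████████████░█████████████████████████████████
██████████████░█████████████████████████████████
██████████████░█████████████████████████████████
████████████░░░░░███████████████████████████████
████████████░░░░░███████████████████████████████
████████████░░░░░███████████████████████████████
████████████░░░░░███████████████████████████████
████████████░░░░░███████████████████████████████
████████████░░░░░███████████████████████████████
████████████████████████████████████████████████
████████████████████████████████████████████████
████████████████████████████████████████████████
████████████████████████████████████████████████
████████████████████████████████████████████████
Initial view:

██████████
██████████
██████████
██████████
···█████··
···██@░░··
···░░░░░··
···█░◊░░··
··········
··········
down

██████████
██████████
██████████
···█████··
···██░░░··
···░░@░░··
···█░◊░░··
···░░░░░··
··········
··········

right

██████████
██████████
██████████
··██████··
··██░░░░··
··░░░@░░··
··█░◊░░░··
··░░░░░░··
··········
··········

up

██████████
██████████
██████████
██████████
··██████··
··██░@░░··
··░░░░░░··
··█░◊░░░··
··░░░░░░··
··········

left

██████████
██████████
██████████
██████████
···██████·
···██@░░░·
···░░░░░░·
···█░◊░░░·
···░░░░░░·
··········

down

██████████
██████████
██████████
···██████·
···██░░░░·
···░░@░░░·
···█░◊░░░·
···░░░░░░·
··········
··········

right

██████████
██████████
██████████
··██████··
··██░░░░··
··░░░@░░··
··█░◊░░░··
··░░░░░░··
··········
··········

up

██████████
██████████
██████████
██████████
··██████··
··██░@░░··
··░░░░░░··
··█░◊░░░··
··░░░░░░··
··········
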